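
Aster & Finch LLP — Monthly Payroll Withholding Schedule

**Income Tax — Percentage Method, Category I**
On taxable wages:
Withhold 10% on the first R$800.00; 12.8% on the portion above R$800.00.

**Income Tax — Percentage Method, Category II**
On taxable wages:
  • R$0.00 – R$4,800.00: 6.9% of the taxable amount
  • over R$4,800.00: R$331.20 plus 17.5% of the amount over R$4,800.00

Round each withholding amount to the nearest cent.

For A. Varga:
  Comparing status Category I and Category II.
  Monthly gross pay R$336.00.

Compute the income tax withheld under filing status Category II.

Income Tax (Category II): taxable = R$336.00
  6.9% × R$336.00 = R$23.18

R$23.18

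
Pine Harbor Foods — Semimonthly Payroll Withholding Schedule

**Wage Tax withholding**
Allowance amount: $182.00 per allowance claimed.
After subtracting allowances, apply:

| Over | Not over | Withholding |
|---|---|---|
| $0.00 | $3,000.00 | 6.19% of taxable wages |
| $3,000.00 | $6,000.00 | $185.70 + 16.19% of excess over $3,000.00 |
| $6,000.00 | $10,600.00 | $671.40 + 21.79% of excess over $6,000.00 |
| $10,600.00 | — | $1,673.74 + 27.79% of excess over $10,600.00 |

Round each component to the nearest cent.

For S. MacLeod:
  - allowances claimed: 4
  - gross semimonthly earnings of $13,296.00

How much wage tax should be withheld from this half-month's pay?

Wage Tax: taxable = $13,296.00 − 4×$182.00 = $12,568.00
  $1,673.74 + 27.79% × ($12,568.00 − $10,600.00) = $1,673.74 + 27.79% × $1,968.00 = $2,220.65

$2,220.65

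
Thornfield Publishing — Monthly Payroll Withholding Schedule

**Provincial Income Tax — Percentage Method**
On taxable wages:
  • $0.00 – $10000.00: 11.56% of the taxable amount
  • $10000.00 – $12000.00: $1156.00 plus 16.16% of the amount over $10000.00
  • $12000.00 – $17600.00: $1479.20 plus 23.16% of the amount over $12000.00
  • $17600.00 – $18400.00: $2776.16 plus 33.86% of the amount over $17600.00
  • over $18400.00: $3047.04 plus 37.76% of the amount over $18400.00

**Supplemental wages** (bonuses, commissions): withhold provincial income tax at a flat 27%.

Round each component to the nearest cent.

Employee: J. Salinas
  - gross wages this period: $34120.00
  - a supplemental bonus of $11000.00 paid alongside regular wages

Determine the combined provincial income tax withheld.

Provincial Income Tax: taxable = $34120.00
  $3047.04 + 37.76% × ($34120.00 − $18400.00) = $3047.04 + 37.76% × $15720.00 = $8982.91
Supplemental (27% flat on bonus): 27% × $11000.00 = $2970.00
Total provincial income tax: $8982.91 + $2970.00 = $11952.91

$11952.91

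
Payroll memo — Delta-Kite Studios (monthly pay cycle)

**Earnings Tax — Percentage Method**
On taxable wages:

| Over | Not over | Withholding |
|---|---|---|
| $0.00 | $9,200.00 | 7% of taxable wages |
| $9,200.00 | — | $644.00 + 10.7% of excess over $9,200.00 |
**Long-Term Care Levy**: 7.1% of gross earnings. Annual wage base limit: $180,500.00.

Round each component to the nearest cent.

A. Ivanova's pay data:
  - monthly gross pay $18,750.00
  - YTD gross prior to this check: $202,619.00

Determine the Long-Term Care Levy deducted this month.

$0.00

Long-Term Care Levy: YTD $202,619.00 ≥ cap $180,500.00 → $0.00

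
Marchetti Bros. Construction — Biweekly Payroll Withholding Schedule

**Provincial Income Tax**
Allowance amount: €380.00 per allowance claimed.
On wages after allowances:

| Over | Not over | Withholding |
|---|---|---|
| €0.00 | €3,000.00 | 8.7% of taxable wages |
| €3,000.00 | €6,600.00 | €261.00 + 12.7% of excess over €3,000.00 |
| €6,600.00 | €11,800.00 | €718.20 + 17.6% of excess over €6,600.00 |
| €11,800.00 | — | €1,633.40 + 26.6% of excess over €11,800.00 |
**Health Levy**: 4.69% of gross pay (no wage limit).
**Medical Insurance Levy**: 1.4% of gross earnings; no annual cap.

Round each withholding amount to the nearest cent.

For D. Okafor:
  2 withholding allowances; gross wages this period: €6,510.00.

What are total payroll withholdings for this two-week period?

€1,006.71

Provincial Income Tax: taxable = €6,510.00 − 2×€380.00 = €5,750.00
  €261.00 + 12.7% × (€5,750.00 − €3,000.00) = €261.00 + 12.7% × €2,750.00 = €610.25
Health Levy: 4.69% × €6,510.00 = €305.32
Medical Insurance Levy: 1.4% × €6,510.00 = €91.14
Total: €610.25 + €305.32 + €91.14 = €1,006.71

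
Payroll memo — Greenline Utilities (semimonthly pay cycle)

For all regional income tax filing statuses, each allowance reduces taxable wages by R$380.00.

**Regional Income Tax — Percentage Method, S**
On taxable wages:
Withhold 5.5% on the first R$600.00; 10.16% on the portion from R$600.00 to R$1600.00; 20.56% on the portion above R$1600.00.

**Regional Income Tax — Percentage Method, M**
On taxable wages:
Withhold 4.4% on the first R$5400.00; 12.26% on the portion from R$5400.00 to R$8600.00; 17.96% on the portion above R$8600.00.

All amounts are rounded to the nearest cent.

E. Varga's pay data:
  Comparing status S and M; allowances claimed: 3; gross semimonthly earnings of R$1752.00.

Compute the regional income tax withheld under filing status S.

Regional Income Tax (S): taxable = R$1752.00 − 3×R$380.00 = R$612.00
  R$33.00 + 10.16% × (R$612.00 − R$600.00) = R$33.00 + 10.16% × R$12.00 = R$34.22

R$34.22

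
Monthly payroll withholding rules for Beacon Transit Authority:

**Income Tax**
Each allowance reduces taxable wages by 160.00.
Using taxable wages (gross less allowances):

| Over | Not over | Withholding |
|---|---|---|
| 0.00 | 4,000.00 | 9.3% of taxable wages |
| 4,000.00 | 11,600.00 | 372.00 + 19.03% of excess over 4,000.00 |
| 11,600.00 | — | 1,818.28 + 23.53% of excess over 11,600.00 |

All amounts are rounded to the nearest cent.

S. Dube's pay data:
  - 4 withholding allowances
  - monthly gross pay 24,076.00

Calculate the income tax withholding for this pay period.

Income Tax: taxable = 24,076.00 − 4×160.00 = 23,436.00
  1,818.28 + 23.53% × (23,436.00 − 11,600.00) = 1,818.28 + 23.53% × 11,836.00 = 4,603.29

4,603.29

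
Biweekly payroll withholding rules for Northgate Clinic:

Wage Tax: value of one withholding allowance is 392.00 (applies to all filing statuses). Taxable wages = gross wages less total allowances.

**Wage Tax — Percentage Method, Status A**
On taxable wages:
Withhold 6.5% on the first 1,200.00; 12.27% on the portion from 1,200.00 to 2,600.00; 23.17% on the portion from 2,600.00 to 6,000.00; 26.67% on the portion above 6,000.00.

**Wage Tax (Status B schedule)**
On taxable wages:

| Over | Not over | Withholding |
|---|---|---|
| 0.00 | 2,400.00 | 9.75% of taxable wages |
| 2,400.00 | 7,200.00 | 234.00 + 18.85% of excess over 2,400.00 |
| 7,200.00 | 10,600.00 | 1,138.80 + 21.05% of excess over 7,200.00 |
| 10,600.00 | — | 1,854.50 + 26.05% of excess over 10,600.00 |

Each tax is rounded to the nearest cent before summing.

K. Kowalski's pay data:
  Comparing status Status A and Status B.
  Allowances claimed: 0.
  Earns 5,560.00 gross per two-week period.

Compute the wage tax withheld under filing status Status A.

Wage Tax (Status A): taxable = 5,560.00
  249.78 + 23.17% × (5,560.00 − 2,600.00) = 249.78 + 23.17% × 2,960.00 = 935.61

935.61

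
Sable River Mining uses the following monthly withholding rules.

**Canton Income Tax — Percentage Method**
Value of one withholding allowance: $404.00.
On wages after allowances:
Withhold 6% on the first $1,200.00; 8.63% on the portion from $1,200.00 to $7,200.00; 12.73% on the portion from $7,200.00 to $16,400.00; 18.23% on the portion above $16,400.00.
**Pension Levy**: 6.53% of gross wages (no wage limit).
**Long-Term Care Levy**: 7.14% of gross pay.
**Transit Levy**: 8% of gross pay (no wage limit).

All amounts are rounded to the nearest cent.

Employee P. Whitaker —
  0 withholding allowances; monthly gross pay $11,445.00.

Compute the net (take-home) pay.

$7,834.68

Canton Income Tax: taxable = $11,445.00
  $589.80 + 12.73% × ($11,445.00 − $7,200.00) = $589.80 + 12.73% × $4,245.00 = $1,130.19
Pension Levy: 6.53% × $11,445.00 = $747.36
Long-Term Care Levy: 7.14% × $11,445.00 = $817.17
Transit Levy: 8% × $11,445.00 = $915.60
Total withheld: $1,130.19 + $747.36 + $817.17 + $915.60 = $3,610.32
Net pay: $11,445.00 − $3,610.32 = $7,834.68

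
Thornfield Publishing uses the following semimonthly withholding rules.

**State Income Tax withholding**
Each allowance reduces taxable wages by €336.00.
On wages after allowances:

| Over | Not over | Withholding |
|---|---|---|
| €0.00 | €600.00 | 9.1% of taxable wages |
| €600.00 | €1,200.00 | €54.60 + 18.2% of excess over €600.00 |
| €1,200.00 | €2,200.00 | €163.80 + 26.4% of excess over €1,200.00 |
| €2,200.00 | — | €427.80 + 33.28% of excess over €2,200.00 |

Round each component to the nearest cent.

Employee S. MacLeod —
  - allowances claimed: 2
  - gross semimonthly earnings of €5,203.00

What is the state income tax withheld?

€1,203.56

State Income Tax: taxable = €5,203.00 − 2×€336.00 = €4,531.00
  €427.80 + 33.28% × (€4,531.00 − €2,200.00) = €427.80 + 33.28% × €2,331.00 = €1,203.56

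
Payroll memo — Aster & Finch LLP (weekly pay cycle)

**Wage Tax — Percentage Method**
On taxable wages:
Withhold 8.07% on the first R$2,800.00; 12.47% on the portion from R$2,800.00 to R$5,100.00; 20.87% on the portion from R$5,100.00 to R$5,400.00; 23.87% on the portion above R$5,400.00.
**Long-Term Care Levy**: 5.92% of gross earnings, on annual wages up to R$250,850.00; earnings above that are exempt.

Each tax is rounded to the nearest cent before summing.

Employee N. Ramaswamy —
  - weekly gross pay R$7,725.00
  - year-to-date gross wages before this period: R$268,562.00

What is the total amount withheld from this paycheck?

R$1,130.36

Wage Tax: taxable = R$7,725.00
  R$575.38 + 23.87% × (R$7,725.00 − R$5,400.00) = R$575.38 + 23.87% × R$2,325.00 = R$1,130.36
Long-Term Care Levy: YTD R$268,562.00 ≥ cap R$250,850.00 → R$0.00
Total: R$1,130.36 + R$0.00 = R$1,130.36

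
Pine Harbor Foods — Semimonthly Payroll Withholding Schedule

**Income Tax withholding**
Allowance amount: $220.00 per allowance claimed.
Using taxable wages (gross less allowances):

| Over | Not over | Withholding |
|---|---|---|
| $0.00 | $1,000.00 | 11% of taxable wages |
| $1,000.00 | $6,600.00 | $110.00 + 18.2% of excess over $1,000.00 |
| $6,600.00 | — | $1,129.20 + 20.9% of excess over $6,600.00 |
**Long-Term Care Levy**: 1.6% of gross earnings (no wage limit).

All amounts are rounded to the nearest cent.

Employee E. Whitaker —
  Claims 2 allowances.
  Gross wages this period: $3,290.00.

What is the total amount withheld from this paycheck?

Income Tax: taxable = $3,290.00 − 2×$220.00 = $2,850.00
  $110.00 + 18.2% × ($2,850.00 − $1,000.00) = $110.00 + 18.2% × $1,850.00 = $446.70
Long-Term Care Levy: 1.6% × $3,290.00 = $52.64
Total: $446.70 + $52.64 = $499.34

$499.34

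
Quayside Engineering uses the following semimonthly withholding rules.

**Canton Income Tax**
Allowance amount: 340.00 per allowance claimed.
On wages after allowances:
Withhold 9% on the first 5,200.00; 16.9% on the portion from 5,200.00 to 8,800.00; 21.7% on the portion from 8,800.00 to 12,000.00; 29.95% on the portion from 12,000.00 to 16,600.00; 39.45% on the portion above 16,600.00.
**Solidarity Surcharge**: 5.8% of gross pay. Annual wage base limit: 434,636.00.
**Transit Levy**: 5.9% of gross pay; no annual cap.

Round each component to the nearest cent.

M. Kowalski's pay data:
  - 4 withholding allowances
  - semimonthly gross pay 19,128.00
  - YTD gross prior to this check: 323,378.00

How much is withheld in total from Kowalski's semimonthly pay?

Canton Income Tax: taxable = 19,128.00 − 4×340.00 = 17,768.00
  3,148.50 + 39.45% × (17,768.00 − 16,600.00) = 3,148.50 + 39.45% × 1,168.00 = 3,609.28
Solidarity Surcharge: 5.8% × 19,128.00 = 1,109.42
Transit Levy: 5.9% × 19,128.00 = 1,128.55
Total: 3,609.28 + 1,109.42 + 1,128.55 = 5,847.25

5,847.25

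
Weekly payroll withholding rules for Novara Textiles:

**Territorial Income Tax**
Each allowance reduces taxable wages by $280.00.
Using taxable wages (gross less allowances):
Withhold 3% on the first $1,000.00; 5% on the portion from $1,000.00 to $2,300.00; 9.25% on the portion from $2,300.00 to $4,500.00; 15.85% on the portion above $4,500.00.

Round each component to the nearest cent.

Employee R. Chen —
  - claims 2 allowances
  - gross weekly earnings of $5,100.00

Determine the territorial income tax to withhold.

$304.84

Territorial Income Tax: taxable = $5,100.00 − 2×$280.00 = $4,540.00
  $298.50 + 15.85% × ($4,540.00 − $4,500.00) = $298.50 + 15.85% × $40.00 = $304.84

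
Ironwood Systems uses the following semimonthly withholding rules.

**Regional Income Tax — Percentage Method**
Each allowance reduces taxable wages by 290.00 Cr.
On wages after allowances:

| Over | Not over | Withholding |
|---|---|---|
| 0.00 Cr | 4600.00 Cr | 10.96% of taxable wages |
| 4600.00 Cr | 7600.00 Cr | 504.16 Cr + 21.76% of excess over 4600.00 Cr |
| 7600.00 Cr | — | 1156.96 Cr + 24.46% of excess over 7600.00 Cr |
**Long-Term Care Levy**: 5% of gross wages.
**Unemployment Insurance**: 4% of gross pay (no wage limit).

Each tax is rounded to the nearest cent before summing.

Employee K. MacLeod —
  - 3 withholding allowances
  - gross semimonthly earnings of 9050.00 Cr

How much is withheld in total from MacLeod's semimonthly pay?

Regional Income Tax: taxable = 9050.00 Cr − 3×290.00 Cr = 8180.00 Cr
  1156.96 Cr + 24.46% × (8180.00 Cr − 7600.00 Cr) = 1156.96 Cr + 24.46% × 580.00 Cr = 1298.83 Cr
Long-Term Care Levy: 5% × 9050.00 Cr = 452.50 Cr
Unemployment Insurance: 4% × 9050.00 Cr = 362.00 Cr
Total: 1298.83 Cr + 452.50 Cr + 362.00 Cr = 2113.33 Cr

2113.33 Cr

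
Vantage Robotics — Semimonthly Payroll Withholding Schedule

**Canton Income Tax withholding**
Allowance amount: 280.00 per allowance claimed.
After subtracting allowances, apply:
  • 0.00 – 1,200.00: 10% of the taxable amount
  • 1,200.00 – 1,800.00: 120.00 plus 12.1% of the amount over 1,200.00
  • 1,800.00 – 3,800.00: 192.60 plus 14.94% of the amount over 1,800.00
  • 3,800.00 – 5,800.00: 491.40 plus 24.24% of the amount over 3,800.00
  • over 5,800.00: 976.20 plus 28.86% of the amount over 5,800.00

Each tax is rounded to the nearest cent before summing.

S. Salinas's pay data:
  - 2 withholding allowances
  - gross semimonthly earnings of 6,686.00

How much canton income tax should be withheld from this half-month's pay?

Canton Income Tax: taxable = 6,686.00 − 2×280.00 = 6,126.00
  976.20 + 28.86% × (6,126.00 − 5,800.00) = 976.20 + 28.86% × 326.00 = 1,070.28

1,070.28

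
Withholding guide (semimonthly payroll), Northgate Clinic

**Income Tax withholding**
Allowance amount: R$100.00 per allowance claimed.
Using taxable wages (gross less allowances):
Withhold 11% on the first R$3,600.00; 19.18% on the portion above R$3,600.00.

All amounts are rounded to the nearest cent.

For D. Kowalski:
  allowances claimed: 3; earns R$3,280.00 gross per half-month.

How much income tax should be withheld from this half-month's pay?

Income Tax: taxable = R$3,280.00 − 3×R$100.00 = R$2,980.00
  11% × R$2,980.00 = R$327.80

R$327.80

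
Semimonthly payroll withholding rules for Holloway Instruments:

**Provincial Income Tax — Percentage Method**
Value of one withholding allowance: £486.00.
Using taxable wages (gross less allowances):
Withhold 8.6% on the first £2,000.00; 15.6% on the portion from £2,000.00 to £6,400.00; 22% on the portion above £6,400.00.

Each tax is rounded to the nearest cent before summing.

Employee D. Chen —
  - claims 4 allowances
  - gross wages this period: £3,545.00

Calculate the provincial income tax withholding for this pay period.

£137.69

Provincial Income Tax: taxable = £3,545.00 − 4×£486.00 = £1,601.00
  8.6% × £1,601.00 = £137.69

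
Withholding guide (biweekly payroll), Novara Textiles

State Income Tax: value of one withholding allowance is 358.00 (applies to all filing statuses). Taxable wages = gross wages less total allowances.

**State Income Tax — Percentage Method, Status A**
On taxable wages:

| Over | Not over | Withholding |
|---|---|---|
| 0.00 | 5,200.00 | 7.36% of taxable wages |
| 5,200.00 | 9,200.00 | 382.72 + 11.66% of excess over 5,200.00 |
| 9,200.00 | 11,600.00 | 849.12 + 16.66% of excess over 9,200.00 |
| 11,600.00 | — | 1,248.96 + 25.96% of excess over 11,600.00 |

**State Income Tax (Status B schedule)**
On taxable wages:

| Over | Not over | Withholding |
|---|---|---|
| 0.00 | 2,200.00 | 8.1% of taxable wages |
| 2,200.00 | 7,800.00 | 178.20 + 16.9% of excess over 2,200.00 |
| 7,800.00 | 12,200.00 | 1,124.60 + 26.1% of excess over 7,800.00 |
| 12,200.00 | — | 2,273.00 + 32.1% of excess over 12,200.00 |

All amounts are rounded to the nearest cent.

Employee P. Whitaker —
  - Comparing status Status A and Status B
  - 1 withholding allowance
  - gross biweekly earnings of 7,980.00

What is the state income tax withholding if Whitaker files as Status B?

State Income Tax (Status B): taxable = 7,980.00 − 1×358.00 = 7,622.00
  178.20 + 16.9% × (7,622.00 − 2,200.00) = 178.20 + 16.9% × 5,422.00 = 1,094.52

1,094.52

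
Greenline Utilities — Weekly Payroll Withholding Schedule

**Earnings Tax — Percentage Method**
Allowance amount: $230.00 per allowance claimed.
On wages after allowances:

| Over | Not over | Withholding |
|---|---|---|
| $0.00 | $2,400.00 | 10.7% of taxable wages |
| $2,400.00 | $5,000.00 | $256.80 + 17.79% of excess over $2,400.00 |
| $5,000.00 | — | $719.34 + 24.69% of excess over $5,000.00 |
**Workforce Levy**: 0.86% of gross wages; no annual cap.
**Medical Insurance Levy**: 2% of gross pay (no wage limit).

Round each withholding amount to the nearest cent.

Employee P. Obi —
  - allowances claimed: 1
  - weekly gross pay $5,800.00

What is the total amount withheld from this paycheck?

$1,025.95

Earnings Tax: taxable = $5,800.00 − 1×$230.00 = $5,570.00
  $719.34 + 24.69% × ($5,570.00 − $5,000.00) = $719.34 + 24.69% × $570.00 = $860.07
Workforce Levy: 0.86% × $5,800.00 = $49.88
Medical Insurance Levy: 2% × $5,800.00 = $116.00
Total: $860.07 + $49.88 + $116.00 = $1,025.95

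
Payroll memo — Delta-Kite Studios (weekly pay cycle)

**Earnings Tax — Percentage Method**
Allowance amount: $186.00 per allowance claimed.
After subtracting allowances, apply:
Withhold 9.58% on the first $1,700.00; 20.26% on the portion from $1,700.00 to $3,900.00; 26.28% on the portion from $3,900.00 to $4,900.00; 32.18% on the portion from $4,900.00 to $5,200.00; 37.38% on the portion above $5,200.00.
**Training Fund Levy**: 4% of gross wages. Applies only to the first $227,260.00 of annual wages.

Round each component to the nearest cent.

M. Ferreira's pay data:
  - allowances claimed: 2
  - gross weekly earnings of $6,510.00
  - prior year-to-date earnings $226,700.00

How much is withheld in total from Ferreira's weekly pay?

$1,340.94

Earnings Tax: taxable = $6,510.00 − 2×$186.00 = $6,138.00
  $967.92 + 37.38% × ($6,138.00 − $5,200.00) = $967.92 + 37.38% × $938.00 = $1,318.54
Training Fund Levy: cap $227,260.00 − YTD $226,700.00 = $560.00 subject; 4% × $560.00 = $22.40
Total: $1,318.54 + $22.40 = $1,340.94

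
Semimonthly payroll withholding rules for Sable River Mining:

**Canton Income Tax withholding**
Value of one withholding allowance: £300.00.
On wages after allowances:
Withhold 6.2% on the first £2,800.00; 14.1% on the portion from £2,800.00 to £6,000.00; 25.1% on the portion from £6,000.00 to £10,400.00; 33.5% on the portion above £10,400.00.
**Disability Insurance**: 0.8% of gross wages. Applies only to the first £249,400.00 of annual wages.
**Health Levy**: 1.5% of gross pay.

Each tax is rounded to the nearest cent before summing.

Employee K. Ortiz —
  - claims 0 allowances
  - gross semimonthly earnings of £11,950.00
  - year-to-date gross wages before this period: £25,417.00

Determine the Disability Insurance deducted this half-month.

Disability Insurance: 0.8% × £11,950.00 = £95.60

£95.60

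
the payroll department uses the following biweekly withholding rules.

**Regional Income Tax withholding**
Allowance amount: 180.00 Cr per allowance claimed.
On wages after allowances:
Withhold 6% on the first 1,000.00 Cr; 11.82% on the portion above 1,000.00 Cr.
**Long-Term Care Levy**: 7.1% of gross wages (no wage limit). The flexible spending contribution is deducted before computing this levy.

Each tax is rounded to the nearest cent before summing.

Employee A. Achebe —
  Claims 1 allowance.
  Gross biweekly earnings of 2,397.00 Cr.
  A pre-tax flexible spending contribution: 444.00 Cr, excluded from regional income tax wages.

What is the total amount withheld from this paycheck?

Regional Income Tax: taxable = 2,397.00 Cr − 444.00 Cr − 1×180.00 Cr = 1,773.00 Cr
  60.00 Cr + 11.82% × (1,773.00 Cr − 1,000.00 Cr) = 60.00 Cr + 11.82% × 773.00 Cr = 151.37 Cr
Long-Term Care Levy: 7.1% × 1,953.00 Cr = 138.66 Cr
Total: 151.37 Cr + 138.66 Cr = 290.03 Cr

290.03 Cr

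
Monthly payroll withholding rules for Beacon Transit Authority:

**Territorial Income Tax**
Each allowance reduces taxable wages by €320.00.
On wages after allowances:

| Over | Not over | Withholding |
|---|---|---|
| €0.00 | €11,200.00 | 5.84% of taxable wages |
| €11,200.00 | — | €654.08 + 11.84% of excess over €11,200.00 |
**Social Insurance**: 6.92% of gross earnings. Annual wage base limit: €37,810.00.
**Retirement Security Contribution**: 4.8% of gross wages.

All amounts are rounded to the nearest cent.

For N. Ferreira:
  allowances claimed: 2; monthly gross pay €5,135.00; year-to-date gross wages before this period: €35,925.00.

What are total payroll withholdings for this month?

€639.43

Territorial Income Tax: taxable = €5,135.00 − 2×€320.00 = €4,495.00
  5.84% × €4,495.00 = €262.51
Social Insurance: cap €37,810.00 − YTD €35,925.00 = €1,885.00 subject; 6.92% × €1,885.00 = €130.44
Retirement Security Contribution: 4.8% × €5,135.00 = €246.48
Total: €262.51 + €130.44 + €246.48 = €639.43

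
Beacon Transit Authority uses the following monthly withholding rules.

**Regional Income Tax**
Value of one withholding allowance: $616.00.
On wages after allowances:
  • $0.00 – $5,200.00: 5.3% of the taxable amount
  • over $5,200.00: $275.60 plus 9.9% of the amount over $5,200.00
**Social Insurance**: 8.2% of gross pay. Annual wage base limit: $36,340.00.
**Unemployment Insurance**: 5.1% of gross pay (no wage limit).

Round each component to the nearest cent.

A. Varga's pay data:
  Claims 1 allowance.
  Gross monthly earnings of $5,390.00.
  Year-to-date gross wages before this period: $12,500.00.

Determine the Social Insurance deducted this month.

Social Insurance: 8.2% × $5,390.00 = $441.98

$441.98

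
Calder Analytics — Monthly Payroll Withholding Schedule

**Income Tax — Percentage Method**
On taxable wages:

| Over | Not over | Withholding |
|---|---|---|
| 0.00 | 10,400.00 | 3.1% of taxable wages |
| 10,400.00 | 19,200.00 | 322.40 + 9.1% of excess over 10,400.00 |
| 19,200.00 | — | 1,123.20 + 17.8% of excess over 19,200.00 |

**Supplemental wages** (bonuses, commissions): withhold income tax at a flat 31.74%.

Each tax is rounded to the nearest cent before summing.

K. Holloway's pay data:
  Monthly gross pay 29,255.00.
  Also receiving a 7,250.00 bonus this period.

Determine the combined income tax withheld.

Income Tax: taxable = 29,255.00
  1,123.20 + 17.8% × (29,255.00 − 19,200.00) = 1,123.20 + 17.8% × 10,055.00 = 2,912.99
Supplemental (31.74% flat on bonus): 31.74% × 7,250.00 = 2,301.15
Total income tax: 2,912.99 + 2,301.15 = 5,214.14

5,214.14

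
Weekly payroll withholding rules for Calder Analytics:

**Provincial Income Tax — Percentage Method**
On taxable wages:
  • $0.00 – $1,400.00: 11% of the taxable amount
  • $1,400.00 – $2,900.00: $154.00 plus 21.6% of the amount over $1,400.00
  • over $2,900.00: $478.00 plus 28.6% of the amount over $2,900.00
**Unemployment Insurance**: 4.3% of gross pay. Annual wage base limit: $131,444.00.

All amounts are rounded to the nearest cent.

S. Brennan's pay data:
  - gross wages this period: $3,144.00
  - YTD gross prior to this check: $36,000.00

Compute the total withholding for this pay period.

$682.97

Provincial Income Tax: taxable = $3,144.00
  $478.00 + 28.6% × ($3,144.00 − $2,900.00) = $478.00 + 28.6% × $244.00 = $547.78
Unemployment Insurance: 4.3% × $3,144.00 = $135.19
Total: $547.78 + $135.19 = $682.97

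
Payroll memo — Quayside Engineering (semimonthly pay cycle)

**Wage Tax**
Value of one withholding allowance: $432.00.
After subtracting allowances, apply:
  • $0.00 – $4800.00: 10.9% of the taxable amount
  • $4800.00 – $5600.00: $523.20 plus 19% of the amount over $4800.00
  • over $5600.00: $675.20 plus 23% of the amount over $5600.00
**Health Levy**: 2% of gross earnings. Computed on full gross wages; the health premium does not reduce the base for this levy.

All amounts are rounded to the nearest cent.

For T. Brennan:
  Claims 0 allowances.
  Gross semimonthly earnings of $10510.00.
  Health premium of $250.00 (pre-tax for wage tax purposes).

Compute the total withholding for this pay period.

Wage Tax: taxable = $10510.00 − $250.00 = $10260.00
  $675.20 + 23% × ($10260.00 − $5600.00) = $675.20 + 23% × $4660.00 = $1747.00
Health Levy: 2% × $10510.00 = $210.20
Total: $1747.00 + $210.20 = $1957.20

$1957.20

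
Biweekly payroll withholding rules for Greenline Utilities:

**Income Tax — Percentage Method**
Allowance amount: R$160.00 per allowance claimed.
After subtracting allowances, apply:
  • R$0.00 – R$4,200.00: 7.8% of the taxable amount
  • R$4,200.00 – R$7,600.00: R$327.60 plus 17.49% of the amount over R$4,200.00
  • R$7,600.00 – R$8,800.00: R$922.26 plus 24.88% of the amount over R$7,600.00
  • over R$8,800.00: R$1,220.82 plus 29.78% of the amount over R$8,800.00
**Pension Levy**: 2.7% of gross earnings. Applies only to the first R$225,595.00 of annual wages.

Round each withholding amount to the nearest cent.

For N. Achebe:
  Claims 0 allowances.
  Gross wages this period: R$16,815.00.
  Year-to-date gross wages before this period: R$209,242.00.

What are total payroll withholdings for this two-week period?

R$4,049.22

Income Tax: taxable = R$16,815.00
  R$1,220.82 + 29.78% × (R$16,815.00 − R$8,800.00) = R$1,220.82 + 29.78% × R$8,015.00 = R$3,607.69
Pension Levy: cap R$225,595.00 − YTD R$209,242.00 = R$16,353.00 subject; 2.7% × R$16,353.00 = R$441.53
Total: R$3,607.69 + R$441.53 = R$4,049.22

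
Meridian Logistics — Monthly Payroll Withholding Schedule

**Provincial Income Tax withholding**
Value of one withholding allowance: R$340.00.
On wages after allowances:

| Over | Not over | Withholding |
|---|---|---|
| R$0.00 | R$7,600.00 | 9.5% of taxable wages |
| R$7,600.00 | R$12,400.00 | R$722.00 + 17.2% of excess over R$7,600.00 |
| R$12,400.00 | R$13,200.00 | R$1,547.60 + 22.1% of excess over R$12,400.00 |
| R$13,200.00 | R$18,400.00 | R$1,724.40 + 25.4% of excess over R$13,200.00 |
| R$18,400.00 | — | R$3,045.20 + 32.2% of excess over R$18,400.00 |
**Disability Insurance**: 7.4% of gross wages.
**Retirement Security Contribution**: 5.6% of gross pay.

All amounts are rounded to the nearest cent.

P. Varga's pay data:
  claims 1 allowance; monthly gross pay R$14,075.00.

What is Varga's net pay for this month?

Provincial Income Tax: taxable = R$14,075.00 − 1×R$340.00 = R$13,735.00
  R$1,724.40 + 25.4% × (R$13,735.00 − R$13,200.00) = R$1,724.40 + 25.4% × R$535.00 = R$1,860.29
Disability Insurance: 7.4% × R$14,075.00 = R$1,041.55
Retirement Security Contribution: 5.6% × R$14,075.00 = R$788.20
Total withheld: R$1,860.29 + R$1,041.55 + R$788.20 = R$3,690.04
Net pay: R$14,075.00 − R$3,690.04 = R$10,384.96

R$10,384.96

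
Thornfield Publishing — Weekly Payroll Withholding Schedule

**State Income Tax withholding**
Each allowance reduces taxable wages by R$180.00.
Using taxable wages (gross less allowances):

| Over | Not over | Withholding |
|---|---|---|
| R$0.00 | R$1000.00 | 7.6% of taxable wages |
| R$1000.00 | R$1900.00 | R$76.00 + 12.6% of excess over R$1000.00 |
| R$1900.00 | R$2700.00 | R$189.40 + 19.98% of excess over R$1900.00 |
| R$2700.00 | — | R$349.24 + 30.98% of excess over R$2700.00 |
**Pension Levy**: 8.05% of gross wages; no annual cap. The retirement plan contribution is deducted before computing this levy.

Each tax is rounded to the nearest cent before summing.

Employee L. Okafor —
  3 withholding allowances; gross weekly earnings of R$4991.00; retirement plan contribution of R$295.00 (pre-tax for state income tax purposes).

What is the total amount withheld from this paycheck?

R$1178.34

State Income Tax: taxable = R$4991.00 − R$295.00 − 3×R$180.00 = R$4156.00
  R$349.24 + 30.98% × (R$4156.00 − R$2700.00) = R$349.24 + 30.98% × R$1456.00 = R$800.31
Pension Levy: 8.05% × R$4696.00 = R$378.03
Total: R$800.31 + R$378.03 = R$1178.34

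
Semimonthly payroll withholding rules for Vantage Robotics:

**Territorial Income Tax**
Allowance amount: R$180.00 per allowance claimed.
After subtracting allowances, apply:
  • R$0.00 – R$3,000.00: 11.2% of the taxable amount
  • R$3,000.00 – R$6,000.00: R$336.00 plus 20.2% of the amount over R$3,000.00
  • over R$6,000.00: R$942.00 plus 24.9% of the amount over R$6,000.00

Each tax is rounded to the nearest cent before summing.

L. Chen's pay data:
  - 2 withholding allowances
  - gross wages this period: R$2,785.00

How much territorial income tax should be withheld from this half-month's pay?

Territorial Income Tax: taxable = R$2,785.00 − 2×R$180.00 = R$2,425.00
  11.2% × R$2,425.00 = R$271.60

R$271.60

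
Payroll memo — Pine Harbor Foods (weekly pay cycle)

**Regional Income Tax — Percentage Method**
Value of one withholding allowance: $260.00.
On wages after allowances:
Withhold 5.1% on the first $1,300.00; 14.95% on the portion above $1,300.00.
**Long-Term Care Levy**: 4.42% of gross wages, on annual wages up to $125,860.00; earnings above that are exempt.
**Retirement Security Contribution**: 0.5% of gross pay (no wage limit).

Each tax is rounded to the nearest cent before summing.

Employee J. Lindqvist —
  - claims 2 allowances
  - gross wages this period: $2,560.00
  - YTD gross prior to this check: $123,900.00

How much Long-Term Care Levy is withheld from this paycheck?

Long-Term Care Levy: cap $125,860.00 − YTD $123,900.00 = $1,960.00 subject; 4.42% × $1,960.00 = $86.63

$86.63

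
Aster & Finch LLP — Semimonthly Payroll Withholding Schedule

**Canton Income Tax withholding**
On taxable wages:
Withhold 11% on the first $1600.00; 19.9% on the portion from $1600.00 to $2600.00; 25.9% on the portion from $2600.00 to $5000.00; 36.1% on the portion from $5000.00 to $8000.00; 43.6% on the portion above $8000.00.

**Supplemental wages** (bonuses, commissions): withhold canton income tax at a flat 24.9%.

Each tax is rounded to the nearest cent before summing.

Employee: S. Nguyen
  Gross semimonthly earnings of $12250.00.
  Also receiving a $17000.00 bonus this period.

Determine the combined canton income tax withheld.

$8165.60

Canton Income Tax: taxable = $12250.00
  $2079.60 + 43.6% × ($12250.00 − $8000.00) = $2079.60 + 43.6% × $4250.00 = $3932.60
Supplemental (24.9% flat on bonus): 24.9% × $17000.00 = $4233.00
Total canton income tax: $3932.60 + $4233.00 = $8165.60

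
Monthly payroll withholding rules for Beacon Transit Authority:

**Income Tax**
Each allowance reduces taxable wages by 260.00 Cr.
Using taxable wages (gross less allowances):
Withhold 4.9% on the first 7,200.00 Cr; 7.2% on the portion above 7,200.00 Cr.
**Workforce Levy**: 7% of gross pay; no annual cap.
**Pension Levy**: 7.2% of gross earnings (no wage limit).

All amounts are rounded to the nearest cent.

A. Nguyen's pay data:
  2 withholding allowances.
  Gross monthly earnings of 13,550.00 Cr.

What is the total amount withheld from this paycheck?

2,696.66 Cr

Income Tax: taxable = 13,550.00 Cr − 2×260.00 Cr = 13,030.00 Cr
  352.80 Cr + 7.2% × (13,030.00 Cr − 7,200.00 Cr) = 352.80 Cr + 7.2% × 5,830.00 Cr = 772.56 Cr
Workforce Levy: 7% × 13,550.00 Cr = 948.50 Cr
Pension Levy: 7.2% × 13,550.00 Cr = 975.60 Cr
Total: 772.56 Cr + 948.50 Cr + 975.60 Cr = 2,696.66 Cr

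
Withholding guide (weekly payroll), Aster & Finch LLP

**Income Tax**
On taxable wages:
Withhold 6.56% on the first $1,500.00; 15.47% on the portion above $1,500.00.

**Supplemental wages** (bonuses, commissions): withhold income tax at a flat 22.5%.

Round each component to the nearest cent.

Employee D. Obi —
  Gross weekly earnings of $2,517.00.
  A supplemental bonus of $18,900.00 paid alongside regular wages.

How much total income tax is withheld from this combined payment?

Income Tax: taxable = $2,517.00
  $98.40 + 15.47% × ($2,517.00 − $1,500.00) = $98.40 + 15.47% × $1,017.00 = $255.73
Supplemental (22.5% flat on bonus): 22.5% × $18,900.00 = $4,252.50
Total income tax: $255.73 + $4,252.50 = $4,508.23

$4,508.23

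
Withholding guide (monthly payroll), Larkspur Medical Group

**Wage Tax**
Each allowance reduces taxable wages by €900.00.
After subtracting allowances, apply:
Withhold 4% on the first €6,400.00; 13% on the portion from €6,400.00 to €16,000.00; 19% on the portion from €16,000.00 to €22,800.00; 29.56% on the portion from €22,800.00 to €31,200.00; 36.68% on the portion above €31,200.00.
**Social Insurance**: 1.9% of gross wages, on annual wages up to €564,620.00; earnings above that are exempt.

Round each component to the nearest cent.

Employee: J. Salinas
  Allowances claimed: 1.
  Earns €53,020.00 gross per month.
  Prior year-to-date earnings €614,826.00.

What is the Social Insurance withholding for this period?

Social Insurance: YTD €614,826.00 ≥ cap €564,620.00 → €0.00

€0.00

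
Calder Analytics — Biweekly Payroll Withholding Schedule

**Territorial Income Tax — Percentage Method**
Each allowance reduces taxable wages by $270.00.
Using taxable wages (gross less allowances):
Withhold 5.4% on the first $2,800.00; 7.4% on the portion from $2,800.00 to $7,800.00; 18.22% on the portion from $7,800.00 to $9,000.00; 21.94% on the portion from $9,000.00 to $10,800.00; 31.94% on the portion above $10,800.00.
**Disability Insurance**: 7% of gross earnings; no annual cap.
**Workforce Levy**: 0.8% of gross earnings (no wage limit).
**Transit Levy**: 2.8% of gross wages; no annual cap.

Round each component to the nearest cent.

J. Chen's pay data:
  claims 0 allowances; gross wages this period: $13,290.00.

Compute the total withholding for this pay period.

$3,338.81

Territorial Income Tax: taxable = $13,290.00
  $1,134.76 + 31.94% × ($13,290.00 − $10,800.00) = $1,134.76 + 31.94% × $2,490.00 = $1,930.07
Disability Insurance: 7% × $13,290.00 = $930.30
Workforce Levy: 0.8% × $13,290.00 = $106.32
Transit Levy: 2.8% × $13,290.00 = $372.12
Total: $1,930.07 + $930.30 + $106.32 + $372.12 = $3,338.81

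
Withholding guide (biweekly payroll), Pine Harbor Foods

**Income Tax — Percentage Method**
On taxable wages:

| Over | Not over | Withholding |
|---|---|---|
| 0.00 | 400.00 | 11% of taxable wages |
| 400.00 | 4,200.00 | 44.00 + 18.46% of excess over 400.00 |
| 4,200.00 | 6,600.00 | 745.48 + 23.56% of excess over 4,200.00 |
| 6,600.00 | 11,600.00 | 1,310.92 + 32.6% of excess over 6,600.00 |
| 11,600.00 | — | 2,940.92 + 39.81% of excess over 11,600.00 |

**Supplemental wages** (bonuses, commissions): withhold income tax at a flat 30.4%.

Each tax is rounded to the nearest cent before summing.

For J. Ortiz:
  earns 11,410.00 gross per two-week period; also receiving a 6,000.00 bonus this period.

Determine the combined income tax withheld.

4,702.98

Income Tax: taxable = 11,410.00
  1,310.92 + 32.6% × (11,410.00 − 6,600.00) = 1,310.92 + 32.6% × 4,810.00 = 2,878.98
Supplemental (30.4% flat on bonus): 30.4% × 6,000.00 = 1,824.00
Total income tax: 2,878.98 + 1,824.00 = 4,702.98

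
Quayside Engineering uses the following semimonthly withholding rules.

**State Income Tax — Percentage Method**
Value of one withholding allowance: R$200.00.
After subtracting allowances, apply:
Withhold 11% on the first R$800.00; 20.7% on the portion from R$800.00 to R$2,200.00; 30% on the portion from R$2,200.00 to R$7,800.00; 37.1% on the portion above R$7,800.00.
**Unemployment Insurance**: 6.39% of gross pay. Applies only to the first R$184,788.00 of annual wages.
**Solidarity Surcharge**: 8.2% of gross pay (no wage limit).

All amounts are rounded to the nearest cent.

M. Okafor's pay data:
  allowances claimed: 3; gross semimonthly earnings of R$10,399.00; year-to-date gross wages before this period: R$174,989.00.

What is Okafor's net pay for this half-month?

R$6,120.69

State Income Tax: taxable = R$10,399.00 − 3×R$200.00 = R$9,799.00
  R$2,057.80 + 37.1% × (R$9,799.00 − R$7,800.00) = R$2,057.80 + 37.1% × R$1,999.00 = R$2,799.43
Unemployment Insurance: cap R$184,788.00 − YTD R$174,989.00 = R$9,799.00 subject; 6.39% × R$9,799.00 = R$626.16
Solidarity Surcharge: 8.2% × R$10,399.00 = R$852.72
Total withheld: R$2,799.43 + R$626.16 + R$852.72 = R$4,278.31
Net pay: R$10,399.00 − R$4,278.31 = R$6,120.69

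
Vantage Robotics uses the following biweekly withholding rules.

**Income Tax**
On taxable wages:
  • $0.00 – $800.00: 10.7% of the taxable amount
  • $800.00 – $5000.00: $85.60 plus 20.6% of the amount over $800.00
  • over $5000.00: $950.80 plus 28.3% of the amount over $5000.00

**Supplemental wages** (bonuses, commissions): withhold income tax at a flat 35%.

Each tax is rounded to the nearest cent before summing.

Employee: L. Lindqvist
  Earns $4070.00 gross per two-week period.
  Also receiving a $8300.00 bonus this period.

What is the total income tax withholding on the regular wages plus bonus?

Income Tax: taxable = $4070.00
  $85.60 + 20.6% × ($4070.00 − $800.00) = $85.60 + 20.6% × $3270.00 = $759.22
Supplemental (35% flat on bonus): 35% × $8300.00 = $2905.00
Total income tax: $759.22 + $2905.00 = $3664.22

$3664.22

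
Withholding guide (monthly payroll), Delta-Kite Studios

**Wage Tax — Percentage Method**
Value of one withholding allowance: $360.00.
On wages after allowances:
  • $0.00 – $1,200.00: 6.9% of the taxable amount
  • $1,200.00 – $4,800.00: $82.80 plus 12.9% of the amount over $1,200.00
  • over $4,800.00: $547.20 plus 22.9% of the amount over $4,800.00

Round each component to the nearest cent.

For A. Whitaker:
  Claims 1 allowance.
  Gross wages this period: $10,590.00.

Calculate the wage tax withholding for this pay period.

Wage Tax: taxable = $10,590.00 − 1×$360.00 = $10,230.00
  $547.20 + 22.9% × ($10,230.00 − $4,800.00) = $547.20 + 22.9% × $5,430.00 = $1,790.67

$1,790.67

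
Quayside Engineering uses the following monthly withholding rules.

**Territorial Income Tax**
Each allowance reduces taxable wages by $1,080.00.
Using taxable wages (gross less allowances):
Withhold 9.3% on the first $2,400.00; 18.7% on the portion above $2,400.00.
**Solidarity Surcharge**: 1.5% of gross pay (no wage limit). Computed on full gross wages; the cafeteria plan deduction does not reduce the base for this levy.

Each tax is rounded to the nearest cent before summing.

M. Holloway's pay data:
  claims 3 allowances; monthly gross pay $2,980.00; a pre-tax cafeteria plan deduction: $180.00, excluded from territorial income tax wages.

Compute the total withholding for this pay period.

$44.70

Territorial Income Tax: taxable = $2,980.00 − $180.00 − 3×$1,080.00 = $-440.00
  Taxable ≤ 0 → $0.00
Solidarity Surcharge: 1.5% × $2,980.00 = $44.70
Total: $0.00 + $44.70 = $44.70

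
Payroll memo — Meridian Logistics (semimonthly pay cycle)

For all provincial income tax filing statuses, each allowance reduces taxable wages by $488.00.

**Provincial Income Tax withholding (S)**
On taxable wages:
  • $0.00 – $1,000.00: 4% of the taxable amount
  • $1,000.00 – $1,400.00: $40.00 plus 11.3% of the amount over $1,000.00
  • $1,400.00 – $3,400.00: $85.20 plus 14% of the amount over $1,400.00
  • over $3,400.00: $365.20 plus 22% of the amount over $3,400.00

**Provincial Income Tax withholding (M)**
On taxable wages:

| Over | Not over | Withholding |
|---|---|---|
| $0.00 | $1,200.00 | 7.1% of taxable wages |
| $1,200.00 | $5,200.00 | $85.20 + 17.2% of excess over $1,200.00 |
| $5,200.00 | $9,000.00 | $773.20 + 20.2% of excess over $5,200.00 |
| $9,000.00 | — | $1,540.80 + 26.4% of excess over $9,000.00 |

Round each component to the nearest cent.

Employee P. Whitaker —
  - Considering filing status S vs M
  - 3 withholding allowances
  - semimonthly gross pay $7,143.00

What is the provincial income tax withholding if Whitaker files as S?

Provincial Income Tax (S): taxable = $7,143.00 − 3×$488.00 = $5,679.00
  $365.20 + 22% × ($5,679.00 − $3,400.00) = $365.20 + 22% × $2,279.00 = $866.58

$866.58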